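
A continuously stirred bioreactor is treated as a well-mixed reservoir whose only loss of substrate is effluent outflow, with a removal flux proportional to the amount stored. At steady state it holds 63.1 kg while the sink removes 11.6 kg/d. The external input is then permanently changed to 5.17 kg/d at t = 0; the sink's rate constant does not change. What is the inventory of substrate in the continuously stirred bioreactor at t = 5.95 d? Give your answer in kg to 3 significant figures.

39.8 kg

τ = M₀/F₀ = 63.1/11.6 = 5.440 d; rate constant k = 1/τ.
New steady state M_∞ = F₁/k = F₁·τ = 5.17 × 5.440 = 28.123 kg.
M(t) = M_∞ + (M₀ − M_∞)·e^(−t/τ); t/τ = 5.95/5.440 = 1.094, so e^(−t/τ) = 0.3349.
M(t) = 28.123 + 34.98 × 0.3349 = 39.838 kg.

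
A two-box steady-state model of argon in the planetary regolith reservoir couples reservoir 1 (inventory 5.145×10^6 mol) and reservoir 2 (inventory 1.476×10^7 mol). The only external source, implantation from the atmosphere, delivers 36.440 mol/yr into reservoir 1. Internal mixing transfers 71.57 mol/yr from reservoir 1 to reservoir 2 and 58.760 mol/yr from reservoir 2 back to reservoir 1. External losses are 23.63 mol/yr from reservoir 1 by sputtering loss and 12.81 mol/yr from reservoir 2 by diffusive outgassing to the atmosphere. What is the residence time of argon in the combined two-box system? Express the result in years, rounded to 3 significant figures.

Treat the two boxes together as one reservoir: the mixing fluxes between them are internal recycling, so τ = ΣM / Σ(external losses).
M_total = 5.145×10^6 + 1.476×10^7 = 1.9905×10^7 mol.
ΣF_external_out = 23.63 + 12.81 = 36.440 mol/yr.
τ = M_total / ΣF_ext = 1.9905×10^7 / 36.440 = 546200 yr.

546000 yr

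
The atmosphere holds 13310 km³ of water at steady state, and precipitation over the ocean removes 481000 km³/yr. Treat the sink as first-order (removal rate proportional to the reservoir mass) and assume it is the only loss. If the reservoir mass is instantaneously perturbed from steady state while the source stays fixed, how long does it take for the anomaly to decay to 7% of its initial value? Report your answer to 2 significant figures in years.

0.074 yr

For a linear reservoir the anomaly decays as exp(−t/τ) with τ = M/F = 13310/481000 = 0.02767 yr.
exp(−t/τ) = 0.07 ⇒ t = −τ ln(0.07) = 0.02767 × 2.659 = 0.07359 yr.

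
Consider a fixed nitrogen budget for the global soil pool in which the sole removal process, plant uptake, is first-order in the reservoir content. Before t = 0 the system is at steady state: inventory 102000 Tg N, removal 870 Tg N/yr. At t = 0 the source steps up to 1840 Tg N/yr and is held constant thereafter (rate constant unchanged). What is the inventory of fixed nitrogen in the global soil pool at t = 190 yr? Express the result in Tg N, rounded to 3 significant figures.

Residence time τ = M₀/F₀ = 117.2 yr. The eventual steady state is M_∞ = M₀·(F₁/F₀) = 102000 × 1840/870 = 215720 Tg N.
The anomaly ΔM(t) = M(t) − M_∞ decays as ΔM₀·e^(−t/τ) with ΔM₀ = 102000 − 215720 = −113700 Tg N.
At t = 190 yr, e^(−t/τ) = e^(−1.621) = 0.1978, so ΔM = −22490 Tg N and M = 215720 − 22490 = 193230 Tg N.

193000 Tg N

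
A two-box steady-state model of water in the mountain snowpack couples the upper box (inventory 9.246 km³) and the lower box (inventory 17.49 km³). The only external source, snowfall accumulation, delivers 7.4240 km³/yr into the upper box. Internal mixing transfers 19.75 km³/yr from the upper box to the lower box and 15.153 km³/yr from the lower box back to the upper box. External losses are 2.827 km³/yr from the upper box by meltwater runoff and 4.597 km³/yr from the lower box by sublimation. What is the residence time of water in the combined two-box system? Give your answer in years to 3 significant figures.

3.60 yr

For the system as a whole, the A↔B exchange is internal and contributes nothing to the throughput; only the external sinks remove mass.
M_total = 9.246 + 17.49 = 26.736 km³.
ΣF_external_out = 2.827 + 4.597 = 7.4240 km³/yr.
τ = M_total / ΣF_ext = 26.736 / 7.4240 = 3.601 yr.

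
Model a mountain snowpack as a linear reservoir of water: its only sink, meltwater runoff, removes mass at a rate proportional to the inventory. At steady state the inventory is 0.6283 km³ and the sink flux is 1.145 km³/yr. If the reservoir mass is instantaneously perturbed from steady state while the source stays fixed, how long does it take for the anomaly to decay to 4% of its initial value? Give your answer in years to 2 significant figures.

1.8 yr

For a linear reservoir the anomaly decays as exp(−t/τ) with τ = M/F = 0.6283/1.145 = 0.5487 yr.
exp(−t/τ) = 0.04 ⇒ t = −τ ln(0.04) = 0.5487 × 3.219 = 1.766 yr.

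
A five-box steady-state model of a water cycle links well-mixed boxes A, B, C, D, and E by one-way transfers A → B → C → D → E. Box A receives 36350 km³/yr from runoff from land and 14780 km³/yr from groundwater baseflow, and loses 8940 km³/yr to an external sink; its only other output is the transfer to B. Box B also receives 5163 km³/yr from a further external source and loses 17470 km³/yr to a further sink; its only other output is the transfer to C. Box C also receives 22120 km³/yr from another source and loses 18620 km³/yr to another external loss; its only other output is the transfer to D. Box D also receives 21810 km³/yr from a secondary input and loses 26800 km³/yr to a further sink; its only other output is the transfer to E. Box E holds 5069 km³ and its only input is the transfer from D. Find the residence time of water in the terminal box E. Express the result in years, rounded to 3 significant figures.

0.179 yr

Box A: F(A→B) = (36350 + 14780) − 8940 = 42190 km³/yr.
Box B: F(B→C) = (42190 + 5163) − 17470 = 29883 km³/yr.
Box C: F(C→D) = (29883 + 22120) − 18620 = 33383 km³/yr.
Box D: F(D→E) = (33383 + 21810) − 26800 = 28393 km³/yr.
Box E throughput = its input = 28393 km³/yr; τ = 5069 / 28393 = 0.1785 yr.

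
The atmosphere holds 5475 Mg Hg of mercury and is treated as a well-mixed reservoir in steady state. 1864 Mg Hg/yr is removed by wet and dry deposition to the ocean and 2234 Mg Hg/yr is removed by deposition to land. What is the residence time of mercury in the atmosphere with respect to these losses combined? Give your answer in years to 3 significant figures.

1.34 yr

Total removal = 1864 + 2234 = 4098.0 Mg Hg/yr.
τ = M / ΣF_out = 5475 / 4098.0 = 1.336 yr.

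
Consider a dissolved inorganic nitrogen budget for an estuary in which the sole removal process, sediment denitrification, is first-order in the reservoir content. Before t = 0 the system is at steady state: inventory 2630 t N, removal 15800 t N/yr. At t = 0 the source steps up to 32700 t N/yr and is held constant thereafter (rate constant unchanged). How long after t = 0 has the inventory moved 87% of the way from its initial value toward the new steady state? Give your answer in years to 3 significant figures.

τ = M₀/F₀ = 2630/15800 = 0.1665 yr.
The remaining gap fraction is e^(−t/τ); 87% covered ⇒ e^(−t/τ) = 0.130.
t = −τ ln(0.130) = 0.1665 × 2.040 = 0.3396 yr.

0.340 yr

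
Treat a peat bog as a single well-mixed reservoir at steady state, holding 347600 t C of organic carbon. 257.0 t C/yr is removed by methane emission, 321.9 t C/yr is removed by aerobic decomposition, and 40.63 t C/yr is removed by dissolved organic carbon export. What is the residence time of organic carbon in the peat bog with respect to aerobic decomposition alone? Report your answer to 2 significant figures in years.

1100 yr

Residence time with respect to a single sink: τ = M / F_sink.
τ = 347600 / 321.9 = 1080 yr.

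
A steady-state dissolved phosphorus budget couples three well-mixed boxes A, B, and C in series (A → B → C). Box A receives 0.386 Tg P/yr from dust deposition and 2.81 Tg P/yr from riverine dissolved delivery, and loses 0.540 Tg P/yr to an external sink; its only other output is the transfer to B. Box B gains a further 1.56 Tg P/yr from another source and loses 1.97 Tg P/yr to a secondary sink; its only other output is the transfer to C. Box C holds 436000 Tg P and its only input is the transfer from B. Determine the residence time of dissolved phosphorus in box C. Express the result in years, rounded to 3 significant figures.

Box A: F(A→B) = (0.386 + 2.81) − 0.540 = 2.6560 Tg P/yr.
Box B: F(B→C) = (2.6560 + 1.56) − 1.97 = 2.2460 Tg P/yr.
Box C throughput = its input = 2.2460 Tg P/yr; τ = 436000 / 2.2460 = 194100 yr.

194000 yr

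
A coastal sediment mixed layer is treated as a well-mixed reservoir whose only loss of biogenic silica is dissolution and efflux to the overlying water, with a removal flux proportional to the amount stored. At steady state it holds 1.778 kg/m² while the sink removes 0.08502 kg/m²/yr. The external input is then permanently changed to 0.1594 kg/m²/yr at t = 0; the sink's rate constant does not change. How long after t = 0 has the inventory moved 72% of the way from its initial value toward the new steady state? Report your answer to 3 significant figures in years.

τ = M₀/F₀ = 1.778/0.08502 = 20.91 yr.
The remaining gap fraction is e^(−t/τ); 72% covered ⇒ e^(−t/τ) = 0.280.
t = −τ ln(0.280) = 20.91 × 1.273 = 26.62 yr.

26.6 yr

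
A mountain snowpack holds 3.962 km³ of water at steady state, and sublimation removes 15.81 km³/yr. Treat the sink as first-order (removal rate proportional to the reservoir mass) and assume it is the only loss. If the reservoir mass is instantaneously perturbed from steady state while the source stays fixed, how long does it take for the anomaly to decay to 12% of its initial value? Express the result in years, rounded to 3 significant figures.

0.531 yr

For a linear reservoir the anomaly decays as exp(−t/τ) with τ = M/F = 3.962/15.81 = 0.2506 yr.
exp(−t/τ) = 0.12 ⇒ t = −τ ln(0.12) = 0.2506 × 2.120 = 0.5313 yr.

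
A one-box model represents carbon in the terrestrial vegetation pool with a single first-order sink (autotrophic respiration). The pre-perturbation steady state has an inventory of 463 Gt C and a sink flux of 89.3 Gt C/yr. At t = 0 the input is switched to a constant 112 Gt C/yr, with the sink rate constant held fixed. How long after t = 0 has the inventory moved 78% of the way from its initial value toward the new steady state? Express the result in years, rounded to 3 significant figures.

7.85 yr

τ = M₀/F₀ = 463/89.3 = 5.185 yr.
The remaining gap fraction is e^(−t/τ); 78% covered ⇒ e^(−t/τ) = 0.220.
t = −τ ln(0.220) = 5.185 × 1.514 = 7.850 yr.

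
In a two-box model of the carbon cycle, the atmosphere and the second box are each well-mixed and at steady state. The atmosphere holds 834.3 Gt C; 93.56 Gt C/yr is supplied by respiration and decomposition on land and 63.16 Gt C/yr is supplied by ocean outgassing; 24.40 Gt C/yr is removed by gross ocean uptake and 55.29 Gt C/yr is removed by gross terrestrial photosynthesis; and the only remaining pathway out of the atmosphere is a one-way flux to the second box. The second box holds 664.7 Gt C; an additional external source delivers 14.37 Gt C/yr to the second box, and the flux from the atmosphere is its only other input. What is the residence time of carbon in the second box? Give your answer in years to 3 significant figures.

7.27 yr

Balance the atmosphere: ΣF_in = 93.56 + 63.16 = 156.72 Gt C/yr.
Flux to the second box = ΣF_in − (24.40 + 55.29) = 77.030 Gt C/yr.
Total input to the second box = 77.030 + 14.37 = 91.400 Gt C/yr; at steady state this equals its total output.
τ = M / F = 664.7 / 91.400 = 7.272 yr.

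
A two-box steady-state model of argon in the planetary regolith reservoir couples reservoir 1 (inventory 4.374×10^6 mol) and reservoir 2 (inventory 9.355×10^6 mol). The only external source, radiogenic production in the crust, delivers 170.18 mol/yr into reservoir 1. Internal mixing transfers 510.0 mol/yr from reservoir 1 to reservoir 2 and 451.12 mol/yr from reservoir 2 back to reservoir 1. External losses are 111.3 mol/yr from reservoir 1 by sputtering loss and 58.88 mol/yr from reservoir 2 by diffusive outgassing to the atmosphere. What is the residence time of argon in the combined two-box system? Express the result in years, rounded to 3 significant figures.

For the system as a whole, the A↔B exchange is internal and contributes nothing to the throughput; only the external sinks remove mass.
M_total = 4.374×10^6 + 9.355×10^6 = 1.3729×10^7 mol.
ΣF_external_out = 111.3 + 58.88 = 170.18 mol/yr.
τ = M_total / ΣF_ext = 1.3729×10^7 / 170.18 = 80670 yr.

80700 yr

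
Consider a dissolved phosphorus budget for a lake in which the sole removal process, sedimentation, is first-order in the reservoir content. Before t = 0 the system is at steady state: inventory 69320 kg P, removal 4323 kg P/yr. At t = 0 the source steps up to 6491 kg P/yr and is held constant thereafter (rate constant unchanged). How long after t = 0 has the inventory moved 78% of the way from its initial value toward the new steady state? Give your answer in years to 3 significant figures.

τ = M₀/F₀ = 69320/4323 = 16.04 yr.
The remaining gap fraction is e^(−t/τ); 78% covered ⇒ e^(−t/τ) = 0.220.
t = −τ ln(0.220) = 16.04 × 1.514 = 24.28 yr.

24.3 yr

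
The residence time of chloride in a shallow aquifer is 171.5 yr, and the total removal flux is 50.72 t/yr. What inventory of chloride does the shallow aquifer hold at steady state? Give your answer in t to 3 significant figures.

τ = M/F ⇒ M = τ × F = 171.5 × 50.72 = 8698 t.

8700 t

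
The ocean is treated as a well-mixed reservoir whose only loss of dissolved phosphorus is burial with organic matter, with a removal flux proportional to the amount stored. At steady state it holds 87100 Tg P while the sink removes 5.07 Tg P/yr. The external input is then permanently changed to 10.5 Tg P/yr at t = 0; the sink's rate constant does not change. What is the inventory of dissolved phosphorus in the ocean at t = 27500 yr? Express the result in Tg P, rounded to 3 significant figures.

162000 Tg P

Residence time τ = M₀/F₀ = 17180 yr. The eventual steady state is M_∞ = M₀·(F₁/F₀) = 87100 × 10.5/5.07 = 180380 Tg P.
The anomaly ΔM(t) = M(t) − M_∞ decays as ΔM₀·e^(−t/τ) with ΔM₀ = 87100 − 180380 = −93280 Tg P.
At t = 27500 yr, e^(−t/τ) = e^(−1.601) = 0.2017, so ΔM = −18820 Tg P and M = 180380 − 18820 = 161560 Tg P.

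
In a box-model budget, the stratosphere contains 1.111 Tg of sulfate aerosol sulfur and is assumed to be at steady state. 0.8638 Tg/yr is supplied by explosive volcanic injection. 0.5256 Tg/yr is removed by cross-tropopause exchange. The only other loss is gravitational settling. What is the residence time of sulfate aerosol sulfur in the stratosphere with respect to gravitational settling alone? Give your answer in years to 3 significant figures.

At steady state ΣF_in = ΣF_out.
ΣF_in = 0.86380 Tg/yr.
Gravitational settling flux = ΣF_in − (0.5256) = 0.86380 − 0.5256 = 0.3382 Tg/yr.
τ = M / F = 1.111 / 0.3382 = 3.285 yr.

3.29 yr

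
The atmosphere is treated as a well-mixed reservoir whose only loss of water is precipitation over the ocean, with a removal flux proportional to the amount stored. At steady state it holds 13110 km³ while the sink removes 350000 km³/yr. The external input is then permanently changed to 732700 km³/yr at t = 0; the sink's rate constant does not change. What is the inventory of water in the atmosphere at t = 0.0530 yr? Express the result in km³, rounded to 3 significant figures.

τ = M₀/F₀ = 13110/350000 = 0.03746 yr; rate constant k = 1/τ.
New steady state M_∞ = F₁/k = F₁·τ = 732700 × 0.03746 = 27445 km³.
M(t) = M_∞ + (M₀ − M_∞)·e^(−t/τ); t/τ = 0.0530/0.03746 = 1.415, so e^(−t/τ) = 0.2429.
M(t) = 27445 − 14330 × 0.2429 = 23962 km³.

24000 km³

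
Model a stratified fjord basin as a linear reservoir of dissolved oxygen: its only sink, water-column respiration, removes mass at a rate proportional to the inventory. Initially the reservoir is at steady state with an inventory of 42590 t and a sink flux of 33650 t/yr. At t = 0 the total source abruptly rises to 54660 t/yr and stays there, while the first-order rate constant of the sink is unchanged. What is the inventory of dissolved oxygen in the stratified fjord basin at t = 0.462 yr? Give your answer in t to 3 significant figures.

50700 t

τ = M₀/F₀ = 42590/33650 = 1.266 yr; rate constant k = 1/τ.
New steady state M_∞ = F₁/k = F₁·τ = 54660 × 1.266 = 69182 t.
M(t) = M_∞ + (M₀ − M_∞)·e^(−t/τ); t/τ = 0.462/1.266 = 0.3650, so e^(−t/τ) = 0.6942.
M(t) = 69182 − 26590 × 0.6942 = 50722 t.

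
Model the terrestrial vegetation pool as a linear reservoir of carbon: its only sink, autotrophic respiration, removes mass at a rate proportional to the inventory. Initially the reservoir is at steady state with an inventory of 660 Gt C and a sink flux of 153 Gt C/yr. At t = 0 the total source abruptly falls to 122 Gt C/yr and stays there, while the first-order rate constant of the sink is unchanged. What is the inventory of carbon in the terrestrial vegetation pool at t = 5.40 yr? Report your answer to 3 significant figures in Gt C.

The sink rate constant is k = F₀/M₀ = 153/660 = 0.2318 yr⁻¹.
Solving dM/dt = F₁ − kM with M(0) = M₀ gives M(t) = F₁/k + (M₀ − F₁/k)·e^(−kt).
F₁/k = 122/0.2318 = 526.27 Gt C; kt = 0.2318 × 5.40 = 1.252, e^(−kt) = 0.2860.
M(5.40) = 526.27 + (660 − 526.27) × 0.2860 = 526.27 + 38.24 = 564.52 Gt C.

565 Gt C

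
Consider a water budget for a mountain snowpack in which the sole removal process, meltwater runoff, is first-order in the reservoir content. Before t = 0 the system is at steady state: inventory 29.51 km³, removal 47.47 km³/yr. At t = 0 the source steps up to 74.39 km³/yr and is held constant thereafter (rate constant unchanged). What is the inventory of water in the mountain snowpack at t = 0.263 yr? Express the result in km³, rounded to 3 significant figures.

Residence time τ = M₀/F₀ = 0.6217 yr. The eventual steady state is M_∞ = M₀·(F₁/F₀) = 29.51 × 74.39/47.47 = 46.245 km³.
The anomaly ΔM(t) = M(t) − M_∞ decays as ΔM₀·e^(−t/τ) with ΔM₀ = 29.51 − 46.245 = −16.73 km³.
At t = 0.263 yr, e^(−t/τ) = e^(−0.4231) = 0.6550, so ΔM = −10.96 km³ and M = 46.245 − 10.96 = 35.283 km³.

35.3 km³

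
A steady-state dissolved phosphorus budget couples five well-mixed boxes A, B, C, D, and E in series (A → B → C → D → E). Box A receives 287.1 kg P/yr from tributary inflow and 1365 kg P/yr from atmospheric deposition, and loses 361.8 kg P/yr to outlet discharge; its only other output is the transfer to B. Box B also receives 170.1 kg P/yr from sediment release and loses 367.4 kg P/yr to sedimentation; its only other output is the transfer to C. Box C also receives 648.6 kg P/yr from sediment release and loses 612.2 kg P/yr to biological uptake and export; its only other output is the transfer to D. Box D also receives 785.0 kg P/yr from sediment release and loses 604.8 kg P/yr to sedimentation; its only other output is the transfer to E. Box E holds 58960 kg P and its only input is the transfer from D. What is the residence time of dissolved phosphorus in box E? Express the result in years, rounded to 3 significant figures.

Box A: F(A→B) = (287.1 + 1365) − 361.8 = 1290.3 kg P/yr.
Box B: F(B→C) = (1290.3 + 170.1) − 367.4 = 1093.0 kg P/yr.
Box C: F(C→D) = (1093.0 + 648.6) − 612.2 = 1129.4 kg P/yr.
Box D: F(D→E) = (1129.4 + 785.0) − 604.8 = 1309.6 kg P/yr.
Box E throughput = its input = 1309.6 kg P/yr; τ = 58960 / 1309.6 = 45.02 yr.

45.0 yr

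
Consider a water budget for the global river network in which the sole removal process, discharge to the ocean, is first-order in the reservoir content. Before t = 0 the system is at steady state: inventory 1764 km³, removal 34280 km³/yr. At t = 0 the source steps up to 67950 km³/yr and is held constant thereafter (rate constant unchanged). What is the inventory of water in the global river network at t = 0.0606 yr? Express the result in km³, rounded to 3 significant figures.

2960 km³

Residence time τ = M₀/F₀ = 0.05146 yr. The eventual steady state is M_∞ = M₀·(F₁/F₀) = 1764 × 67950/34280 = 3496.6 km³.
The anomaly ΔM(t) = M(t) − M_∞ decays as ΔM₀·e^(−t/τ) with ΔM₀ = 1764 − 3496.6 = −1733 km³.
At t = 0.0606 yr, e^(−t/τ) = e^(−1.178) = 0.3080, so ΔM = −533.6 km³ and M = 3496.6 − 533.6 = 2963.0 km³.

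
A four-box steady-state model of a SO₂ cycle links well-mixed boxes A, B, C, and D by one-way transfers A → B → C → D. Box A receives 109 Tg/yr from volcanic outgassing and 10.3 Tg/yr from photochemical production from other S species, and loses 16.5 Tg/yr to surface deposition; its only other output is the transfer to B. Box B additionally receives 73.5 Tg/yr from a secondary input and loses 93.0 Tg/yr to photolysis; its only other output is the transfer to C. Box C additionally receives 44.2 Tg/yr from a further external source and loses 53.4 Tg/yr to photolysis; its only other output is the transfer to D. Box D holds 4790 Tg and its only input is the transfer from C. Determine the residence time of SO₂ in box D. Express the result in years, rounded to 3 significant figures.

64.6 yr

Box A: F(A→B) = (109 + 10.3) − 16.5 = 102.80 Tg/yr.
Box B: F(B→C) = (102.80 + 73.5) − 93.0 = 83.300 Tg/yr.
Box C: F(C→D) = (83.300 + 44.2) − 53.4 = 74.100 Tg/yr.
Box D throughput = its input = 74.100 Tg/yr; τ = 4790 / 74.100 = 64.64 yr.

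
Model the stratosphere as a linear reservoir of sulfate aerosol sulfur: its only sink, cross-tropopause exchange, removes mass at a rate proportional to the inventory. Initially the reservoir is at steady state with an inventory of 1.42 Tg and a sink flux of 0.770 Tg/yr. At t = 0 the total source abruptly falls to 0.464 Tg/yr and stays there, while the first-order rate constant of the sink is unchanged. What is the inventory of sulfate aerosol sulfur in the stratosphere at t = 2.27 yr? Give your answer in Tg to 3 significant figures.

1.02 Tg

τ = M₀/F₀ = 1.42/0.770 = 1.844 yr; rate constant k = 1/τ.
New steady state M_∞ = F₁/k = F₁·τ = 0.464 × 1.844 = 0.85569 Tg.
M(t) = M_∞ + (M₀ − M_∞)·e^(−t/τ); t/τ = 2.27/1.844 = 1.231, so e^(−t/τ) = 0.2920.
M(t) = 0.85569 + 0.5643 × 0.2920 = 1.0205 Tg.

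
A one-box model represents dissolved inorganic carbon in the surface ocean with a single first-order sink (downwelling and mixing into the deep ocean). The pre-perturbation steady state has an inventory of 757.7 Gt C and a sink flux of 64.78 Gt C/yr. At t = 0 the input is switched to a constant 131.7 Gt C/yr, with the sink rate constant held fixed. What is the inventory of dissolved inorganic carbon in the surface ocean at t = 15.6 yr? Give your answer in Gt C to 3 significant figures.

Residence time τ = M₀/F₀ = 11.70 yr. The eventual steady state is M_∞ = M₀·(F₁/F₀) = 757.7 × 131.7/64.78 = 1540.4 Gt C.
The anomaly ΔM(t) = M(t) − M_∞ decays as ΔM₀·e^(−t/τ) with ΔM₀ = 757.7 − 1540.4 = −782.7 Gt C.
At t = 15.6 yr, e^(−t/τ) = e^(−1.334) = 0.2635, so ΔM = −206.2 Gt C and M = 1540.4 − 206.2 = 1334.2 Gt C.

1330 Gt C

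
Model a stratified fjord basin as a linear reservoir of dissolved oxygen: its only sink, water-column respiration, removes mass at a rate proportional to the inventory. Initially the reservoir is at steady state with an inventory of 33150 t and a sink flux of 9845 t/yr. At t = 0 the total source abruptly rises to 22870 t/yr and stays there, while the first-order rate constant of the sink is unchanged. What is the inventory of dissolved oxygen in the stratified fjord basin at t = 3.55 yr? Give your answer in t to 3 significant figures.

61700 t

Residence time τ = M₀/F₀ = 3.367 yr. The eventual steady state is M_∞ = M₀·(F₁/F₀) = 33150 × 22870/9845 = 77008 t.
The anomaly ΔM(t) = M(t) − M_∞ decays as ΔM₀·e^(−t/τ) with ΔM₀ = 33150 − 77008 = −43860 t.
At t = 3.55 yr, e^(−t/τ) = e^(−1.054) = 0.3484, so ΔM = −15280 t and M = 77008 − 15280 = 61726 t.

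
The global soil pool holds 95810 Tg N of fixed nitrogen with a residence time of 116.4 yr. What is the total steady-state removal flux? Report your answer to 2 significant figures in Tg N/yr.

820 Tg N/yr

F = M / τ = 95810 / 116.4 = 823.1 Tg N/yr.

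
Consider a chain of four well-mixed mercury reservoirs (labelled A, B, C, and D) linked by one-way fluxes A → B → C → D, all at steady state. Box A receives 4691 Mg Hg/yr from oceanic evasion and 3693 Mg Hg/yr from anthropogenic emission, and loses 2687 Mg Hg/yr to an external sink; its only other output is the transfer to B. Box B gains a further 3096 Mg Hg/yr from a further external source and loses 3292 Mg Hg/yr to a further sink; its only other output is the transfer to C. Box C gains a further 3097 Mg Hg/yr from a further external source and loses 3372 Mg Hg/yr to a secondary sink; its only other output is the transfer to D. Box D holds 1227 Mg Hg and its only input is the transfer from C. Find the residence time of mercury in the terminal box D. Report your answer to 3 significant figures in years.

Box A: F(A→B) = (4691 + 3693) − 2687 = 5697.0 Mg Hg/yr.
Box B: F(B→C) = (5697.0 + 3096) − 3292 = 5501.0 Mg Hg/yr.
Box C: F(C→D) = (5501.0 + 3097) − 3372 = 5226.0 Mg Hg/yr.
Box D throughput = its input = 5226.0 Mg Hg/yr; τ = 1227 / 5226.0 = 0.2348 yr.

0.235 yr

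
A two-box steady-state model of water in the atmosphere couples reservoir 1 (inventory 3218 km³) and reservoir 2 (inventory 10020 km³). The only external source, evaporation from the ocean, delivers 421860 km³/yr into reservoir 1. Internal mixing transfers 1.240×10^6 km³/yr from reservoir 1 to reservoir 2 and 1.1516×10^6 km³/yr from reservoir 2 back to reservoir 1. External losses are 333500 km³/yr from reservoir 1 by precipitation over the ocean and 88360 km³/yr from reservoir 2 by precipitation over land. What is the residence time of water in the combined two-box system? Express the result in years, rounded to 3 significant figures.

For the system as a whole, the A↔B exchange is internal and contributes nothing to the throughput; only the external sinks remove mass.
M_total = 3218 + 10020 = 13238 km³.
ΣF_external_out = 333500 + 88360 = 421860 km³/yr.
τ = M_total / ΣF_ext = 13238 / 421860 = 0.03138 yr.

0.0314 yr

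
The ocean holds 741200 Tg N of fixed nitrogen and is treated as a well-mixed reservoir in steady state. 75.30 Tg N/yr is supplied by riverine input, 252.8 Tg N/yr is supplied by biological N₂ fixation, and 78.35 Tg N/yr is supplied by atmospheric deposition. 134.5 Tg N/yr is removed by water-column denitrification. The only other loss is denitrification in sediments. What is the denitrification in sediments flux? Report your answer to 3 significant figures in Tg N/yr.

272 Tg N/yr

At steady state ΣF_in = ΣF_out.
ΣF_in = 75.30 + 252.8 + 78.35 = 406.45 Tg N/yr.
Denitrification in sediments flux = ΣF_in − (134.5) = 406.45 − 134.5 = 271.9 Tg N/yr.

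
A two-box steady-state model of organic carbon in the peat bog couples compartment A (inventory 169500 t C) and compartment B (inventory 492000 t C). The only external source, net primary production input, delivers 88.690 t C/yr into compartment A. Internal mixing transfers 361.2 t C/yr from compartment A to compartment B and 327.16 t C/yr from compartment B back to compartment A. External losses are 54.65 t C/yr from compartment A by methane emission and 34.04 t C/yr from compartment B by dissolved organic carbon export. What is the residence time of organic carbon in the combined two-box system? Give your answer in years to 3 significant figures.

Residence time in the combined system uses the total inventory and the total *external* removal — internal exchanges between the two boxes cancel.
M_total = 169500 + 492000 = 661500 t C.
ΣF_external_out = 54.65 + 34.04 = 88.690 t C/yr.
τ = M_total / ΣF_ext = 661500 / 88.690 = 7459 yr.

7460 yr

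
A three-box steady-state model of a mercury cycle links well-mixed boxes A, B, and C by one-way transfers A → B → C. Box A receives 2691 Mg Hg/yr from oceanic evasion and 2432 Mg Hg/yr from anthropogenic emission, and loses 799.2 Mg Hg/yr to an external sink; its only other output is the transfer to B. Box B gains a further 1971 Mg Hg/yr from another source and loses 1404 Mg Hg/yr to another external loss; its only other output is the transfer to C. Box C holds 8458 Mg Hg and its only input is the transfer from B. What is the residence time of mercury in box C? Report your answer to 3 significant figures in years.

Box A: F(A→B) = (2691 + 2432) − 799.2 = 4323.8 Mg Hg/yr.
Box B: F(B→C) = (4323.8 + 1971) − 1404 = 4890.8 Mg Hg/yr.
Box C throughput = its input = 4890.8 Mg Hg/yr; τ = 8458 / 4890.8 = 1.729 yr.

1.73 yr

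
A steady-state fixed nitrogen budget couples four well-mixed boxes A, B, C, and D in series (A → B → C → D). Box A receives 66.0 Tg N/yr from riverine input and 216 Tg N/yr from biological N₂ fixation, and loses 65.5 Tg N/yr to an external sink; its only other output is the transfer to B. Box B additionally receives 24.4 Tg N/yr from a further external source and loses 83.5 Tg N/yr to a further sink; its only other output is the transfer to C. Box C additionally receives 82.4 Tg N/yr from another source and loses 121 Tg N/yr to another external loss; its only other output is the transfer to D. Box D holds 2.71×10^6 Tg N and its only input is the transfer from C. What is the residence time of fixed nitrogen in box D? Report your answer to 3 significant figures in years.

Box A: F(A→B) = (66.0 + 216) − 65.5 = 216.50 Tg N/yr.
Box B: F(B→C) = (216.50 + 24.4) − 83.5 = 157.40 Tg N/yr.
Box C: F(C→D) = (157.40 + 82.4) − 121 = 118.80 Tg N/yr.
Box D throughput = its input = 118.80 Tg N/yr; τ = 2.71×10^6 / 118.80 = 22810 yr.

22800 yr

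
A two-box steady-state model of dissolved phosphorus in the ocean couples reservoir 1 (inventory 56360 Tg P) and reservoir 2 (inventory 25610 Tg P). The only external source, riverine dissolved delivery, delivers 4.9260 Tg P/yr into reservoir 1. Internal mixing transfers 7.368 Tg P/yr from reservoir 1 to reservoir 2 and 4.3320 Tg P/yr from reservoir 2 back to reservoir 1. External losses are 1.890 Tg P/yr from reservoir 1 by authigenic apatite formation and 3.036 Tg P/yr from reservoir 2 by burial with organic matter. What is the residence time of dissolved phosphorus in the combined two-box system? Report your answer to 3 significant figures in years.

16600 yr

Residence time in the combined system uses the total inventory and the total *external* removal — internal exchanges between the two boxes cancel.
M_total = 56360 + 25610 = 81970 Tg P.
ΣF_external_out = 1.890 + 3.036 = 4.9260 Tg P/yr.
τ = M_total / ΣF_ext = 81970 / 4.9260 = 16640 yr.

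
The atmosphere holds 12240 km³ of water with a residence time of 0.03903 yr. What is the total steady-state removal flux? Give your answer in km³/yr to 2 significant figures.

310000 km³/yr

F = M / τ = 12240 / 0.03903 = 313600 km³/yr.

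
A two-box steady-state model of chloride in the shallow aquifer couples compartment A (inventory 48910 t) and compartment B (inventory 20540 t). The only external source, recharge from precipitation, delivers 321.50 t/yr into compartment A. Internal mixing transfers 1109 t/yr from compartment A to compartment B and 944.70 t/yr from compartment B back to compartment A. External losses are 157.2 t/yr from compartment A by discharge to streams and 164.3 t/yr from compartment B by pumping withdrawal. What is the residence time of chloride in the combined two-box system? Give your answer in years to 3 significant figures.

Residence time in the combined system uses the total inventory and the total *external* removal — internal exchanges between the two boxes cancel.
M_total = 48910 + 20540 = 69450 t.
ΣF_external_out = 157.2 + 164.3 = 321.50 t/yr.
τ = M_total / ΣF_ext = 69450 / 321.50 = 216.0 yr.

216 yr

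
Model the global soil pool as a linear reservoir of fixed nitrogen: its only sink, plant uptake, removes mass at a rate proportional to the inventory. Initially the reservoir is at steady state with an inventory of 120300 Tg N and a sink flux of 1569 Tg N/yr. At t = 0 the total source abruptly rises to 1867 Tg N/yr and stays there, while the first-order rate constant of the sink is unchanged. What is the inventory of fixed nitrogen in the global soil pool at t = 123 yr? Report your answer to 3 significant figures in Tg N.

τ = M₀/F₀ = 120300/1569 = 76.67 yr; rate constant k = 1/τ.
New steady state M_∞ = F₁/k = F₁·τ = 1867 × 76.67 = 143150 Tg N.
M(t) = M_∞ + (M₀ − M_∞)·e^(−t/τ); t/τ = 123/76.67 = 1.604, so e^(−t/τ) = 0.2010.
M(t) = 143150 − 22850 × 0.2010 = 138550 Tg N.

139000 Tg N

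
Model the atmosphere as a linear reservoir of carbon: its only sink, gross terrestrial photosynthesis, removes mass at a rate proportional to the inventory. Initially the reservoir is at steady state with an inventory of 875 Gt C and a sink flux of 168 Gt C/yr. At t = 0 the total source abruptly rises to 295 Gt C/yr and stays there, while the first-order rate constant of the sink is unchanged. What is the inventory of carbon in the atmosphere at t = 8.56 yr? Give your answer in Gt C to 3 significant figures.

The sink rate constant is k = F₀/M₀ = 168/875 = 0.1920 yr⁻¹.
Solving dM/dt = F₁ − kM with M(0) = M₀ gives M(t) = F₁/k + (M₀ − F₁/k)·e^(−kt).
F₁/k = 295/0.1920 = 1536.5 Gt C; kt = 0.1920 × 8.56 = 1.644, e^(−kt) = 0.1933.
M(8.56) = 1536.5 + (875 − 1536.5) × 0.1933 = 1536.5 − 127.9 = 1408.6 Gt C.

1410 Gt C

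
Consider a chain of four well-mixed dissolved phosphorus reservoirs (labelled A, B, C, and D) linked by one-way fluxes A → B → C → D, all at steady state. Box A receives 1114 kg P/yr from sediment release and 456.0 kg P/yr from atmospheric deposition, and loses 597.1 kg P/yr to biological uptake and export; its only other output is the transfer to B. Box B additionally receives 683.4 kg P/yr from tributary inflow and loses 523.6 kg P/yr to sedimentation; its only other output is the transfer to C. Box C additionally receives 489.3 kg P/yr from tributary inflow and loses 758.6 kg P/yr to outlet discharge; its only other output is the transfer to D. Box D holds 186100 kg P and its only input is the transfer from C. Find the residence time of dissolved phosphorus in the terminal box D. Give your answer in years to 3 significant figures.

216 yr

Box A: F(A→B) = (1114 + 456.0) − 597.1 = 972.90 kg P/yr.
Box B: F(B→C) = (972.90 + 683.4) − 523.6 = 1132.7 kg P/yr.
Box C: F(C→D) = (1132.7 + 489.3) − 758.6 = 863.40 kg P/yr.
Box D throughput = its input = 863.40 kg P/yr; τ = 186100 / 863.40 = 215.5 yr.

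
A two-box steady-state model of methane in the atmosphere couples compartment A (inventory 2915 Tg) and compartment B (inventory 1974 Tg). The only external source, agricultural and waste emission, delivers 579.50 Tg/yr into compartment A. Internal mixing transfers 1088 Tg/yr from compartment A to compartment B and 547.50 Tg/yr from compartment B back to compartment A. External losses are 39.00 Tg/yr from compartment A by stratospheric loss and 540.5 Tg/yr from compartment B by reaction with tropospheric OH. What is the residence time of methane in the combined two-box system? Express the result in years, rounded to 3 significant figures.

For the system as a whole, the A↔B exchange is internal and contributes nothing to the throughput; only the external sinks remove mass.
M_total = 2915 + 1974 = 4889.0 Tg.
ΣF_external_out = 39.00 + 540.5 = 579.50 Tg/yr.
τ = M_total / ΣF_ext = 4889.0 / 579.50 = 8.437 yr.

8.44 yr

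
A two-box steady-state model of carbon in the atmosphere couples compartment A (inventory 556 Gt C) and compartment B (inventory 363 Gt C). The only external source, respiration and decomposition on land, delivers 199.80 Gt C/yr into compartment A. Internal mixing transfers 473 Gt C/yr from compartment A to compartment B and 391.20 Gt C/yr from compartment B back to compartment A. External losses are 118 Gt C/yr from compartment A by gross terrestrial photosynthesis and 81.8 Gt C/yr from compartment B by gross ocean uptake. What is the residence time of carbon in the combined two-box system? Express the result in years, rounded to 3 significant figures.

4.60 yr

Residence time in the combined system uses the total inventory and the total *external* removal — internal exchanges between the two boxes cancel.
M_total = 556 + 363 = 919.00 Gt C.
ΣF_external_out = 118 + 81.8 = 199.80 Gt C/yr.
τ = M_total / ΣF_ext = 919.00 / 199.80 = 4.600 yr.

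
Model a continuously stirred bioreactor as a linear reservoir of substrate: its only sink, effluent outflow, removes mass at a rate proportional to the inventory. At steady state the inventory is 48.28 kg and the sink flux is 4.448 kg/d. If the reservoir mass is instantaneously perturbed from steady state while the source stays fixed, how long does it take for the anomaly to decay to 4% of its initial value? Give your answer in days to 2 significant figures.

35 d

For a linear reservoir the anomaly decays as exp(−t/τ) with τ = M/F = 48.28/4.448 = 10.85 d.
exp(−t/τ) = 0.04 ⇒ t = −τ ln(0.04) = 10.85 × 3.219 = 34.94 d.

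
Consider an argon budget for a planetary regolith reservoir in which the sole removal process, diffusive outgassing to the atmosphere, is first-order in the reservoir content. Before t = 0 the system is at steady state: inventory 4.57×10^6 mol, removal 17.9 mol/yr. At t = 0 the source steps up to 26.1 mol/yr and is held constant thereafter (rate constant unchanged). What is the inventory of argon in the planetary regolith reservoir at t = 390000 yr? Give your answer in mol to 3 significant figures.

τ = M₀/F₀ = 4.57×10^6/17.9 = 255300 yr; rate constant k = 1/τ.
New steady state M_∞ = F₁/k = F₁·τ = 26.1 × 255300 = 6.6635×10^6 mol.
M(t) = M_∞ + (M₀ − M_∞)·e^(−t/τ); t/τ = 390000/255300 = 1.528, so e^(−t/τ) = 0.2171.
M(t) = 6.6635×10^6 − 2.094×10^6 × 0.2171 = 6.2091×10^6 mol.

6.21×10^6 mol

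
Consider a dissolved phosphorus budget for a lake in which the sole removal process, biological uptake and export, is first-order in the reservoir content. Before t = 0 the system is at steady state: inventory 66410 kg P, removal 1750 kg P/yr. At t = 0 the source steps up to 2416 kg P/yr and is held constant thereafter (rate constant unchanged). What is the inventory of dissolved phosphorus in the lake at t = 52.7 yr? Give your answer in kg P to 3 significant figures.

Residence time τ = M₀/F₀ = 37.95 yr. The eventual steady state is M_∞ = M₀·(F₁/F₀) = 66410 × 2416/1750 = 91684 kg P.
The anomaly ΔM(t) = M(t) − M_∞ decays as ΔM₀·e^(−t/τ) with ΔM₀ = 66410 − 91684 = −25270 kg P.
At t = 52.7 yr, e^(−t/τ) = e^(−1.389) = 0.2494, so ΔM = −6303 kg P and M = 91684 − 6303 = 85381 kg P.

85400 kg P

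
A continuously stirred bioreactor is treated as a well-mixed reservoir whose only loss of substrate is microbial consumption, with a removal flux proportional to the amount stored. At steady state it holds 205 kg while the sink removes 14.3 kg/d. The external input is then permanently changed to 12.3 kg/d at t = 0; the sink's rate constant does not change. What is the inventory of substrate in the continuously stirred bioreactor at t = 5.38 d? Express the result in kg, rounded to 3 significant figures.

Residence time τ = M₀/F₀ = 14.34 d. The eventual steady state is M_∞ = M₀·(F₁/F₀) = 205 × 12.3/14.3 = 176.33 kg.
The anomaly ΔM(t) = M(t) − M_∞ decays as ΔM₀·e^(−t/τ) with ΔM₀ = 205 − 176.33 = 28.67 kg.
At t = 5.38 d, e^(−t/τ) = e^(−0.3753) = 0.6871, so ΔM = 19.70 kg and M = 176.33 + 19.70 = 196.03 kg.

196 kg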